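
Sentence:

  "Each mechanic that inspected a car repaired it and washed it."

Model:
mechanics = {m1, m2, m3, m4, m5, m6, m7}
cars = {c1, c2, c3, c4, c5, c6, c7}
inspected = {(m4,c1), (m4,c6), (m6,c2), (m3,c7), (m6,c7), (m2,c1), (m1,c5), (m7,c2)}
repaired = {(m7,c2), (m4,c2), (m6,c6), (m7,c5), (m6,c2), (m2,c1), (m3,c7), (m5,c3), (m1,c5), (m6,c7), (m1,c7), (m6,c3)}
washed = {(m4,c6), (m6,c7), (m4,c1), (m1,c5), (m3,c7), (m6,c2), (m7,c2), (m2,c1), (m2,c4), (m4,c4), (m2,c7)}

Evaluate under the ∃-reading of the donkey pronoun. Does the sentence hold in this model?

"it" takes "a car" as antecedent — a donkey pronoun bound across the clause boundary.
Weak reading: every mechanic m with some inspected-car has at least one inspected-car c such that repaired(m,c) ∧ washed(m,c).
Per mechanic: m1:✓  m2:✓  m3:✓  m4:✗  m6:✓  m7:✓
m4 has no witness among its inspected-cars.

False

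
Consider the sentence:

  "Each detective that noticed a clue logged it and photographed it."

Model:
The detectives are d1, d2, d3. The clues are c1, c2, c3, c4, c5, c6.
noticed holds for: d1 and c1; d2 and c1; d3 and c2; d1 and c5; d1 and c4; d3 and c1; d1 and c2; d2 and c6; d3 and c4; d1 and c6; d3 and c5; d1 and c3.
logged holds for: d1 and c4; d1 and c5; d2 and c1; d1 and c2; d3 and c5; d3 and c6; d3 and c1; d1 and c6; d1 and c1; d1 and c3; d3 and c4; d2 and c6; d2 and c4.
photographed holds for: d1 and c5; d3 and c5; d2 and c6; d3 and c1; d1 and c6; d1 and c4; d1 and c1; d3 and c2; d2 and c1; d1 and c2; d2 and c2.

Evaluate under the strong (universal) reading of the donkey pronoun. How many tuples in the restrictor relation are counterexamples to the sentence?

3

"it" takes "a clue" as antecedent — a donkey pronoun bound across the clause boundary.
Strong reading: for every (d,c) with noticed(d,c), logged(d,c) ∧ photographed(d,c).
Restrictor pairs: (d1,c1) ✓  (d1,c2) ✓  (d1,c3) ✗  (d1,c4) ✓  (d1,c5) ✓  (d1,c6) ✓  (d2,c1) ✓  (d2,c6) ✓  (d3,c1) ✓  (d3,c2) ✗  (d3,c4) ✗  (d3,c5) ✓
Counterexamples (restrictor pairs failing the scope): 3.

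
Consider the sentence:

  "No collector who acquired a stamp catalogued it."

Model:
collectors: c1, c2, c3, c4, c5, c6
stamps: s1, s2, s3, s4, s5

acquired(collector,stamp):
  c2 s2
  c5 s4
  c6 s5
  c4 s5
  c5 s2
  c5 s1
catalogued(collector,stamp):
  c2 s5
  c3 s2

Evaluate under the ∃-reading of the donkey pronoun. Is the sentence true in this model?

"it" takes "a stamp" as antecedent — a donkey pronoun bound across the clause boundary.
Truth condition: for no (c,s) with acquired(c,s) does catalogued(c,s) hold.
Restrictor pairs — does the scope hold? (c2,s2):fails  (c4,s5):fails  (c5,s1):fails  (c5,s2):fails  (c5,s4):fails  (c6,s5):fails
Scope holds for no restrictor pair, so the sentence is true.

True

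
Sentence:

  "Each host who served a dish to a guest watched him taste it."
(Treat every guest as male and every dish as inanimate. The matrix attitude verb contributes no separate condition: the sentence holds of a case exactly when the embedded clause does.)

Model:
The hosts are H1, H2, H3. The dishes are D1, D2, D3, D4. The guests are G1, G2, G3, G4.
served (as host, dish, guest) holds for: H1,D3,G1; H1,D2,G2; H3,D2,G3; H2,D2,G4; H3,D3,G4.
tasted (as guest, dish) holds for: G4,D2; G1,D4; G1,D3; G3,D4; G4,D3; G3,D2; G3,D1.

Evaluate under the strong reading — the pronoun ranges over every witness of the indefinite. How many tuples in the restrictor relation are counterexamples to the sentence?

1

"him" takes "a guest" as antecedent and "it" takes "a dish"; both are donkey pronouns co-varying with the restrictor.
Strong reading: for every (h,d,g) with served(h,d,g), tasted(g,d).
Restrictor triples: (H1,D2,G2)→tasted(G2,D2) ✗  (H1,D3,G1)→tasted(G1,D3) ✓  (H2,D2,G4)→tasted(G4,D2) ✓  (H3,D2,G3)→tasted(G3,D2) ✓  (H3,D3,G4)→tasted(G4,D3) ✓
Counterexamples (restrictor triples failing the scope): 1.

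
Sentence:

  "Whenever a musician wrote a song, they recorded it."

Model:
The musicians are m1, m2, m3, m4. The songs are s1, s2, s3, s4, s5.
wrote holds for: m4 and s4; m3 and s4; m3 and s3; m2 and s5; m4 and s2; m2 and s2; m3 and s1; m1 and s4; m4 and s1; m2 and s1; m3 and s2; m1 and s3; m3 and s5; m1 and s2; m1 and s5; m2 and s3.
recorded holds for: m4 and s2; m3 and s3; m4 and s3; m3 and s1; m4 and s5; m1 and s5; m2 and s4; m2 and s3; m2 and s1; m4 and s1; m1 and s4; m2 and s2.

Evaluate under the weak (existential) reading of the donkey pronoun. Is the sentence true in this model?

True

"it" takes "a song" as antecedent — a donkey pronoun bound across the clause boundary.
Weak reading: every musician m with some wrote-song has at least one wrote-song s such that recorded(m,s).
Per musician: m1:✓  m2:✓  m3:✓  m4:✓
Every musician in the restrictor has a witness.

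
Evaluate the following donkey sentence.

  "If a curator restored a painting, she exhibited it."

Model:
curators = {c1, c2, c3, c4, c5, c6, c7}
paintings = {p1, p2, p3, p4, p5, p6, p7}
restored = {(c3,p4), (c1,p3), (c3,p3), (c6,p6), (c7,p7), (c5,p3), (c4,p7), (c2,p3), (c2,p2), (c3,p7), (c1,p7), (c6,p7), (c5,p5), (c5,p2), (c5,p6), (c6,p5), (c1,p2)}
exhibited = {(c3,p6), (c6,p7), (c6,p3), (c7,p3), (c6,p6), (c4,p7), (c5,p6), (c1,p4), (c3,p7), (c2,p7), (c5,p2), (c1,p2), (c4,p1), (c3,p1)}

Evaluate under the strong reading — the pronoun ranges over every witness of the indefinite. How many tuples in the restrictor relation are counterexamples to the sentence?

"it" takes "a painting" as antecedent — a donkey pronoun bound across the clause boundary.
Strong reading: for every (c,p) with restored(c,p), exhibited(c,p).
Restrictor pairs: (c1,p2) ✓  (c1,p3) ✗  (c1,p7) ✗  (c2,p2) ✗  (c2,p3) ✗  (c3,p3) ✗  (c3,p4) ✗  (c3,p7) ✓  (c4,p7) ✓  (c5,p2) ✓  (c5,p3) ✗  (c5,p5) ✗  (c5,p6) ✓  (c6,p5) ✗  (c6,p6) ✓  (c6,p7) ✓  (c7,p7) ✗
Counterexamples (restrictor pairs failing the scope): 10.

10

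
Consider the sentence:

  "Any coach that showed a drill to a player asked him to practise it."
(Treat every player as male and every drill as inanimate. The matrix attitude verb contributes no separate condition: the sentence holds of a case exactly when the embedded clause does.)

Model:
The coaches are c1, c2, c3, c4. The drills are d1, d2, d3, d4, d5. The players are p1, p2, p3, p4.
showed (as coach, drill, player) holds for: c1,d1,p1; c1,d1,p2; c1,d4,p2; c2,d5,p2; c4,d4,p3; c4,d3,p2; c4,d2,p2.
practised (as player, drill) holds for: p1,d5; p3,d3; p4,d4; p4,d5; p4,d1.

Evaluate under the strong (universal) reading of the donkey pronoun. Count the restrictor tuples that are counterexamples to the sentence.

"him" takes "a player" as antecedent and "it" takes "a drill"; both are donkey pronouns co-varying with the restrictor.
Strong reading: for every (c,d,p) with showed(c,d,p), practised(p,d).
Restrictor triples: (c1,d1,p1)→practised(p1,d1) ✗  (c1,d1,p2)→practised(p2,d1) ✗  (c1,d4,p2)→practised(p2,d4) ✗  (c2,d5,p2)→practised(p2,d5) ✗  (c4,d2,p2)→practised(p2,d2) ✗  (c4,d3,p2)→practised(p2,d3) ✗  (c4,d4,p3)→practised(p3,d4) ✗
Counterexamples (restrictor triples failing the scope): 7.

7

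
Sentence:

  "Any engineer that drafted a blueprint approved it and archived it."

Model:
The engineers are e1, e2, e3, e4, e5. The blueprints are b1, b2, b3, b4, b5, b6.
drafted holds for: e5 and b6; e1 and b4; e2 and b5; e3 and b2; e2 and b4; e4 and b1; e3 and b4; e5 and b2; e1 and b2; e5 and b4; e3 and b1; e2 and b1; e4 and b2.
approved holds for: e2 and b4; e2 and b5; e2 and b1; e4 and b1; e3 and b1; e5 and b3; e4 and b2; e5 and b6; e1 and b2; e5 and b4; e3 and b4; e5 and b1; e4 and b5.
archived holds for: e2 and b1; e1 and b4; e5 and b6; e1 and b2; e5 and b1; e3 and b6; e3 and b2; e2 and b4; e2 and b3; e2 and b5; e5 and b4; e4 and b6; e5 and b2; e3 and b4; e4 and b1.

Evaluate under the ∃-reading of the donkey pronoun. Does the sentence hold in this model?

True

"it" takes "a blueprint" as antecedent — a donkey pronoun bound across the clause boundary.
Weak reading: every engineer e with some drafted-blueprint has at least one drafted-blueprint b such that approved(e,b) ∧ archived(e,b).
Per engineer: e1:✓  e2:✓  e3:✓  e4:✓  e5:✓
Every engineer in the restrictor has a witness.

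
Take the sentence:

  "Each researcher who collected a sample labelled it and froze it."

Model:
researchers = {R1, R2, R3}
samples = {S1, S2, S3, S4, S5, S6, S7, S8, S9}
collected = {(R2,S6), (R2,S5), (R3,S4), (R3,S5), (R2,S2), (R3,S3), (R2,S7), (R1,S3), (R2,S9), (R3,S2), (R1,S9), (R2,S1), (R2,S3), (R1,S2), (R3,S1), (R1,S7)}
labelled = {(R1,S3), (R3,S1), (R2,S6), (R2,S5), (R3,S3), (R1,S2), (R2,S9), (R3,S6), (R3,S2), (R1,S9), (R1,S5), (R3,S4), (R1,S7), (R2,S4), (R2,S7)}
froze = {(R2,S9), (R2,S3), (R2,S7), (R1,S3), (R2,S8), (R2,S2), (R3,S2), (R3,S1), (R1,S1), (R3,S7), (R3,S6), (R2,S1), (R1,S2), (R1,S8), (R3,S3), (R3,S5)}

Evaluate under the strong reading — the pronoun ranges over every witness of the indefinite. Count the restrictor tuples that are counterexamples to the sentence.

"it" takes "a sample" as antecedent — a donkey pronoun bound across the clause boundary.
Strong reading: for every (r,s) with collected(r,s), labelled(r,s) ∧ froze(r,s).
Restrictor pairs: (R1,S2) ✓  (R1,S3) ✓  (R1,S7) ✗  (R1,S9) ✗  (R2,S1) ✗  (R2,S2) ✗  (R2,S3) ✗  (R2,S5) ✗  (R2,S6) ✗  (R2,S7) ✓  (R2,S9) ✓  (R3,S1) ✓  (R3,S2) ✓  (R3,S3) ✓  (R3,S4) ✗  (R3,S5) ✗
Counterexamples (restrictor pairs failing the scope): 9.

9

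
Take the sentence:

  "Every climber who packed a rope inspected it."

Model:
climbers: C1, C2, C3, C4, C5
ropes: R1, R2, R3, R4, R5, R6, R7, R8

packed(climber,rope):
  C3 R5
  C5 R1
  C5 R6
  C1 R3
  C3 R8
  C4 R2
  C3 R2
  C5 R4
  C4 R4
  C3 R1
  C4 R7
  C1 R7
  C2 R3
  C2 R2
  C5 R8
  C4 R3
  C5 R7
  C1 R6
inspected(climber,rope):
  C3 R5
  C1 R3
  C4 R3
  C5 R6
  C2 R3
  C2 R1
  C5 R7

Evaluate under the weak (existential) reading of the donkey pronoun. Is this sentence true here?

"it" takes "a rope" as antecedent — a donkey pronoun bound across the clause boundary.
Weak reading: every climber c with some packed-rope has at least one packed-rope r such that inspected(c,r).
Per climber: C1:✓  C2:✓  C3:✓  C4:✓  C5:✓
Every climber in the restrictor has a witness.

True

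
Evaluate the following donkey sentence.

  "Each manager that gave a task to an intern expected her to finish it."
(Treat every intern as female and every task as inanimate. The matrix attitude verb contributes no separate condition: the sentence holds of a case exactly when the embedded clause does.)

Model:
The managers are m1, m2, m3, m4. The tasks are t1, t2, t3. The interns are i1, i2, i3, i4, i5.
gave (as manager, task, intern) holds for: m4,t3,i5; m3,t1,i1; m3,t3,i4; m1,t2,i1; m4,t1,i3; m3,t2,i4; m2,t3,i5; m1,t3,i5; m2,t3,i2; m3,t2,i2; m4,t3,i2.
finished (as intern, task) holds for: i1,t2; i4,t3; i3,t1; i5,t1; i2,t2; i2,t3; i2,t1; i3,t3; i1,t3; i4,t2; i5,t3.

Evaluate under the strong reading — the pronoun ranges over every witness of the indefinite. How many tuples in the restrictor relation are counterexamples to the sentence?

1

"her" takes "an intern" as antecedent and "it" takes "a task"; both are donkey pronouns co-varying with the restrictor.
Strong reading: for every (m,t,i) with gave(m,t,i), finished(i,t).
Restrictor triples: (m1,t2,i1)→finished(i1,t2) ✓  (m1,t3,i5)→finished(i5,t3) ✓  (m2,t3,i2)→finished(i2,t3) ✓  (m2,t3,i5)→finished(i5,t3) ✓  (m3,t1,i1)→finished(i1,t1) ✗  (m3,t2,i2)→finished(i2,t2) ✓  (m3,t2,i4)→finished(i4,t2) ✓  (m3,t3,i4)→finished(i4,t3) ✓  (m4,t1,i3)→finished(i3,t1) ✓  (m4,t3,i2)→finished(i2,t3) ✓  (m4,t3,i5)→finished(i5,t3) ✓
Counterexamples (restrictor triples failing the scope): 1.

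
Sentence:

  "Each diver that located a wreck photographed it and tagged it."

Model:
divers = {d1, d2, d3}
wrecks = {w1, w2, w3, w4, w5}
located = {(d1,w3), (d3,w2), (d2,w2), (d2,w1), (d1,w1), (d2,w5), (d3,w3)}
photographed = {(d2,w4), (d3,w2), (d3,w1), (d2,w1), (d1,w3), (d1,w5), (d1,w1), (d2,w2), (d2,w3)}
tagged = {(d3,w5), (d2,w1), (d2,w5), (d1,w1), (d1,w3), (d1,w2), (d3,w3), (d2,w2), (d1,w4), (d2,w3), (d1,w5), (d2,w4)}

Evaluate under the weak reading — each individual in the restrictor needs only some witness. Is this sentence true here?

"it" takes "a wreck" as antecedent — a donkey pronoun bound across the clause boundary.
Weak reading: every diver d with some located-wreck has at least one located-wreck w such that photographed(d,w) ∧ tagged(d,w).
Per diver: d1:✓  d2:✓  d3:✗
d3 has no witness among its located-wrecks.

False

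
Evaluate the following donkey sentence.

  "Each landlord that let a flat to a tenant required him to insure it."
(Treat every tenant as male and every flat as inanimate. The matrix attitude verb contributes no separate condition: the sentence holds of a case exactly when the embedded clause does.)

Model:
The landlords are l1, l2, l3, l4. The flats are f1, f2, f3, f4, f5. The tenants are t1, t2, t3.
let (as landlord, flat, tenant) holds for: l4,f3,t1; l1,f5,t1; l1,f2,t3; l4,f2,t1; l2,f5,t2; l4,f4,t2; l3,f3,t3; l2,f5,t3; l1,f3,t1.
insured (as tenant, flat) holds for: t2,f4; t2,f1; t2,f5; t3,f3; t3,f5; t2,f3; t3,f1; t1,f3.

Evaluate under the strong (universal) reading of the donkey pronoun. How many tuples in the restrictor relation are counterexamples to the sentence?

3

"him" takes "a tenant" as antecedent and "it" takes "a flat"; both are donkey pronouns co-varying with the restrictor.
Strong reading: for every (l,f,t) with let(l,f,t), insured(t,f).
Restrictor triples: (l1,f2,t3)→insured(t3,f2) ✗  (l1,f3,t1)→insured(t1,f3) ✓  (l1,f5,t1)→insured(t1,f5) ✗  (l2,f5,t2)→insured(t2,f5) ✓  (l2,f5,t3)→insured(t3,f5) ✓  (l3,f3,t3)→insured(t3,f3) ✓  (l4,f2,t1)→insured(t1,f2) ✗  (l4,f3,t1)→insured(t1,f3) ✓  (l4,f4,t2)→insured(t2,f4) ✓
Counterexamples (restrictor triples failing the scope): 3.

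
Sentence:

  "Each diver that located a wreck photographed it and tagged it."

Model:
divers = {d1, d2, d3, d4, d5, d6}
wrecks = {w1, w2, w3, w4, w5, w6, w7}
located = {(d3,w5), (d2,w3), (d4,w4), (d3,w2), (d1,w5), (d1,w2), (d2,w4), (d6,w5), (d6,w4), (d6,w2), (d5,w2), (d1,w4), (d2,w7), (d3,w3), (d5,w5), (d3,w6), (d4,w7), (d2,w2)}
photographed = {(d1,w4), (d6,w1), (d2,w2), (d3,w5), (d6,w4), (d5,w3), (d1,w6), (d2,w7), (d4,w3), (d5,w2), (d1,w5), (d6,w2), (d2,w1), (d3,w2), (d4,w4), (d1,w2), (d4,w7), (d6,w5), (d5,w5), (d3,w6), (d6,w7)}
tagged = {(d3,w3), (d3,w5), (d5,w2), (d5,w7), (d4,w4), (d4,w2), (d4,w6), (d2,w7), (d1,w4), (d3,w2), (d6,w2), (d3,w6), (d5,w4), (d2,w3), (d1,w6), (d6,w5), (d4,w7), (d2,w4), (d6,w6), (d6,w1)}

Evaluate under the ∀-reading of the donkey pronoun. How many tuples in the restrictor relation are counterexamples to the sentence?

"it" takes "a wreck" as antecedent — a donkey pronoun bound across the clause boundary.
Strong reading: for every (d,w) with located(d,w), photographed(d,w) ∧ tagged(d,w).
Restrictor pairs: (d1,w2) ✗  (d1,w4) ✓  (d1,w5) ✗  (d2,w2) ✗  (d2,w3) ✗  (d2,w4) ✗  (d2,w7) ✓  (d3,w2) ✓  (d3,w3) ✗  (d3,w5) ✓  (d3,w6) ✓  (d4,w4) ✓  (d4,w7) ✓  (d5,w2) ✓  (d5,w5) ✗  (d6,w2) ✓  (d6,w4) ✗  (d6,w5) ✓
Counterexamples (restrictor pairs failing the scope): 8.

8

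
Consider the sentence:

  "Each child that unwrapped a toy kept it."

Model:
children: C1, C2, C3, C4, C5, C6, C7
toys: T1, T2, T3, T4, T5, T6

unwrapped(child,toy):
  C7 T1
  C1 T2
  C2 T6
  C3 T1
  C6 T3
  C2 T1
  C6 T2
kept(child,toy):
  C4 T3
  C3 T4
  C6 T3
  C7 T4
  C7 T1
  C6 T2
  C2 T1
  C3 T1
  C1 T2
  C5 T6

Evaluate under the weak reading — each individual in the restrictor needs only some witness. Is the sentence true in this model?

True

"it" takes "a toy" as antecedent — a donkey pronoun bound across the clause boundary.
Weak reading: every child c with some unwrapped-toy has at least one unwrapped-toy t such that kept(c,t).
Per child: C1:✓  C2:✓  C3:✓  C6:✓  C7:✓
Every child in the restrictor has a witness.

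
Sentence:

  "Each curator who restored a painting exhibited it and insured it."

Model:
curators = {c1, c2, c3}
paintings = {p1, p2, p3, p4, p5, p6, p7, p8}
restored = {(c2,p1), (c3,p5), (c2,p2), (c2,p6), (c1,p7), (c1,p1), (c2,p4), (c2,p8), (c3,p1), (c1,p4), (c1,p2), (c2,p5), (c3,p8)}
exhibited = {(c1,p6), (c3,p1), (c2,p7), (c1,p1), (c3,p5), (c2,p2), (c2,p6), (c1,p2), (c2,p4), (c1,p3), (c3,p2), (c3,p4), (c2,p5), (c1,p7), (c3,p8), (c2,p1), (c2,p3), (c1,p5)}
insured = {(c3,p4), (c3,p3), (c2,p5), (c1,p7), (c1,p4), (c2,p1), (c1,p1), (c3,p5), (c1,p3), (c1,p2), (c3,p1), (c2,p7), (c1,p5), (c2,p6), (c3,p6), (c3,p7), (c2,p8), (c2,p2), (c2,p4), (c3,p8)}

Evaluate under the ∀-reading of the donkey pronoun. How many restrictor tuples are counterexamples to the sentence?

2

"it" takes "a painting" as antecedent — a donkey pronoun bound across the clause boundary.
Strong reading: for every (c,p) with restored(c,p), exhibited(c,p) ∧ insured(c,p).
Restrictor pairs: (c1,p1) ✓  (c1,p2) ✓  (c1,p4) ✗  (c1,p7) ✓  (c2,p1) ✓  (c2,p2) ✓  (c2,p4) ✓  (c2,p5) ✓  (c2,p6) ✓  (c2,p8) ✗  (c3,p1) ✓  (c3,p5) ✓  (c3,p8) ✓
Counterexamples (restrictor pairs failing the scope): 2.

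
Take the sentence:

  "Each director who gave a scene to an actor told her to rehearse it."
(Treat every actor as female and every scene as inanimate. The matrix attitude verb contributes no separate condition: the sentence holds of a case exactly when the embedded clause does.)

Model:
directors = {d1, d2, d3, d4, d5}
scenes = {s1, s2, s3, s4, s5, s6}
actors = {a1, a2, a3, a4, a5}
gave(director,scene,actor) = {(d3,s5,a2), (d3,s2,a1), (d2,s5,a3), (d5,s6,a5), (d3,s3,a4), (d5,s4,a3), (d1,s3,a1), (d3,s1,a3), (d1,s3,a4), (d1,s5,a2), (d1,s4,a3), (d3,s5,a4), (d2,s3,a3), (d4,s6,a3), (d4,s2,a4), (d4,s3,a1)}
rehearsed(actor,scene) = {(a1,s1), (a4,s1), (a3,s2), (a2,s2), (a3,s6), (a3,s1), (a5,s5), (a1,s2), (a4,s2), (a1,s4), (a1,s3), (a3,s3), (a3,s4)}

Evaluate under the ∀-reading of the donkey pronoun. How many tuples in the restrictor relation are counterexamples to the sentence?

"her" takes "an actor" as antecedent and "it" takes "a scene"; both are donkey pronouns co-varying with the restrictor.
Strong reading: for every (d,s,a) with gave(d,s,a), rehearsed(a,s).
Restrictor triples: (d1,s3,a1)→rehearsed(a1,s3) ✓  (d1,s3,a4)→rehearsed(a4,s3) ✗  (d1,s4,a3)→rehearsed(a3,s4) ✓  (d1,s5,a2)→rehearsed(a2,s5) ✗  (d2,s3,a3)→rehearsed(a3,s3) ✓  (d2,s5,a3)→rehearsed(a3,s5) ✗  (d3,s1,a3)→rehearsed(a3,s1) ✓  (d3,s2,a1)→rehearsed(a1,s2) ✓  (d3,s3,a4)→rehearsed(a4,s3) ✗  (d3,s5,a2)→rehearsed(a2,s5) ✗  (d3,s5,a4)→rehearsed(a4,s5) ✗  (d4,s2,a4)→rehearsed(a4,s2) ✓  (d4,s3,a1)→rehearsed(a1,s3) ✓  (d4,s6,a3)→rehearsed(a3,s6) ✓  (d5,s4,a3)→rehearsed(a3,s4) ✓  (d5,s6,a5)→rehearsed(a5,s6) ✗
Counterexamples (restrictor triples failing the scope): 7.

7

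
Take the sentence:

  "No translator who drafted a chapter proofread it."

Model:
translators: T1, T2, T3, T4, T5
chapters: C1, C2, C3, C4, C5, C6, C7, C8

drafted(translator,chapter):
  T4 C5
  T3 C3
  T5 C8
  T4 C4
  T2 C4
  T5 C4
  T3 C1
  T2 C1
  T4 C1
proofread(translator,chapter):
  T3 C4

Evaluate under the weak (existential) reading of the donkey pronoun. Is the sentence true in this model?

"it" takes "a chapter" as antecedent — a donkey pronoun bound across the clause boundary.
Truth condition: for no (t,c) with drafted(t,c) does proofread(t,c) hold.
Restrictor pairs — does the scope hold? (T2,C1):fails  (T2,C4):fails  (T3,C1):fails  (T3,C3):fails  (T4,C1):fails  (T4,C4):fails  (T4,C5):fails  (T5,C4):fails  (T5,C8):fails
Scope holds for no restrictor pair, so the sentence is true.

True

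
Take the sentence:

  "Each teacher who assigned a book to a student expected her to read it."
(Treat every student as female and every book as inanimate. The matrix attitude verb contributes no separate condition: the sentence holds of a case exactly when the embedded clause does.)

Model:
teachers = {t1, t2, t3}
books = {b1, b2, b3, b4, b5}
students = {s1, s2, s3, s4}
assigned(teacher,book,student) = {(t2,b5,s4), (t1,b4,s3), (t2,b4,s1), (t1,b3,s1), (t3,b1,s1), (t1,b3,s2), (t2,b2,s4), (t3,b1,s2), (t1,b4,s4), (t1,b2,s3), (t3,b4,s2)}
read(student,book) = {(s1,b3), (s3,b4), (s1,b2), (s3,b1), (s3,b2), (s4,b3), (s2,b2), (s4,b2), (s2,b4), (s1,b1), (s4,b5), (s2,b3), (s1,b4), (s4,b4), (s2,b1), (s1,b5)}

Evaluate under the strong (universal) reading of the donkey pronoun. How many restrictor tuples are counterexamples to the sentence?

0

"her" takes "a student" as antecedent and "it" takes "a book"; both are donkey pronouns co-varying with the restrictor.
Strong reading: for every (t,b,s) with assigned(t,b,s), read(s,b).
Restrictor triples: (t1,b2,s3)→read(s3,b2) ✓  (t1,b3,s1)→read(s1,b3) ✓  (t1,b3,s2)→read(s2,b3) ✓  (t1,b4,s3)→read(s3,b4) ✓  (t1,b4,s4)→read(s4,b4) ✓  (t2,b2,s4)→read(s4,b2) ✓  (t2,b4,s1)→read(s1,b4) ✓  (t2,b5,s4)→read(s4,b5) ✓  (t3,b1,s1)→read(s1,b1) ✓  (t3,b1,s2)→read(s2,b1) ✓  (t3,b4,s2)→read(s2,b4) ✓
Counterexamples (restrictor triples failing the scope): 0.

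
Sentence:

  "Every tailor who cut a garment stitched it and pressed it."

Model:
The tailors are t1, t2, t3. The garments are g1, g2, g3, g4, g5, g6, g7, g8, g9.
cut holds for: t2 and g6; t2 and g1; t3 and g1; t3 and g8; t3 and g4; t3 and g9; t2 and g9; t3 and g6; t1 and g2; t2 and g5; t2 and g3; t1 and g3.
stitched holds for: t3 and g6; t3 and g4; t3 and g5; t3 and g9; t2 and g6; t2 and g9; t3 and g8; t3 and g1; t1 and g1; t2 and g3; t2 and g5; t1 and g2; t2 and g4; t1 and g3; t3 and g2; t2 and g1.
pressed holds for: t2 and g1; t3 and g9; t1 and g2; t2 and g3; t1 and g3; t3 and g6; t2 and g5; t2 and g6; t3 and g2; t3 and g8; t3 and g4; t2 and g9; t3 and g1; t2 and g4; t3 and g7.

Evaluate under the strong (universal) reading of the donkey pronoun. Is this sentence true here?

"it" takes "a garment" as antecedent — a donkey pronoun bound across the clause boundary.
Strong reading: for every (t,g) with cut(t,g), stitched(t,g) ∧ pressed(t,g).
Restrictor pairs: (t1,g2) ✓  (t1,g3) ✓  (t2,g1) ✓  (t2,g3) ✓  (t2,g5) ✓  (t2,g6) ✓  (t2,g9) ✓  (t3,g1) ✓  (t3,g4) ✓  (t3,g6) ✓  (t3,g8) ✓  (t3,g9) ✓
Every restrictor pair satisfies the scope.

True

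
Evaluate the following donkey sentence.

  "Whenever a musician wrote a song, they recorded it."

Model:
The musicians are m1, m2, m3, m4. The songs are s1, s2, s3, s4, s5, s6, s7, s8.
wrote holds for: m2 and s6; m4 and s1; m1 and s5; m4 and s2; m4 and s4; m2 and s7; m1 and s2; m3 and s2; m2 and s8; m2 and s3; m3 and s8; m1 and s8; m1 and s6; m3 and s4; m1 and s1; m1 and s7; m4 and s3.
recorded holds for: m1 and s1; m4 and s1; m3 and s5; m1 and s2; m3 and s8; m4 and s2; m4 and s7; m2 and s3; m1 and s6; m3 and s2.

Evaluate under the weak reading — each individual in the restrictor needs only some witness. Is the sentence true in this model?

"it" takes "a song" as antecedent — a donkey pronoun bound across the clause boundary.
Weak reading: every musician m with some wrote-song has at least one wrote-song s such that recorded(m,s).
Per musician: m1:✓  m2:✓  m3:✓  m4:✓
Every musician in the restrictor has a witness.

True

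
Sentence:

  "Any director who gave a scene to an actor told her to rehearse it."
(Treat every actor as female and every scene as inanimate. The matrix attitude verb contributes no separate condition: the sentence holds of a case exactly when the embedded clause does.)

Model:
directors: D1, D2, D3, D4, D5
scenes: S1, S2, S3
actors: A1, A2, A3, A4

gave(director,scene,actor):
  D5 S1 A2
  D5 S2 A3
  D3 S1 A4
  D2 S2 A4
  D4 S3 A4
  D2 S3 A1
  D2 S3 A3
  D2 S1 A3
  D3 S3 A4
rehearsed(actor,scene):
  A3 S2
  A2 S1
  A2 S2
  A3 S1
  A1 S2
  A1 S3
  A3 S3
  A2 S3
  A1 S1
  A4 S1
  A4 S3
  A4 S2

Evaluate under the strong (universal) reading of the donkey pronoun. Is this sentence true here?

"her" takes "an actor" as antecedent and "it" takes "a scene"; both are donkey pronouns co-varying with the restrictor.
Strong reading: for every (d,s,a) with gave(d,s,a), rehearsed(a,s).
Restrictor triples: (D2,S1,A3)→rehearsed(A3,S1) ✓  (D2,S2,A4)→rehearsed(A4,S2) ✓  (D2,S3,A1)→rehearsed(A1,S3) ✓  (D2,S3,A3)→rehearsed(A3,S3) ✓  (D3,S1,A4)→rehearsed(A4,S1) ✓  (D3,S3,A4)→rehearsed(A4,S3) ✓  (D4,S3,A4)→rehearsed(A4,S3) ✓  (D5,S1,A2)→rehearsed(A2,S1) ✓  (D5,S2,A3)→rehearsed(A3,S2) ✓
Every restrictor triple satisfies the scope.

True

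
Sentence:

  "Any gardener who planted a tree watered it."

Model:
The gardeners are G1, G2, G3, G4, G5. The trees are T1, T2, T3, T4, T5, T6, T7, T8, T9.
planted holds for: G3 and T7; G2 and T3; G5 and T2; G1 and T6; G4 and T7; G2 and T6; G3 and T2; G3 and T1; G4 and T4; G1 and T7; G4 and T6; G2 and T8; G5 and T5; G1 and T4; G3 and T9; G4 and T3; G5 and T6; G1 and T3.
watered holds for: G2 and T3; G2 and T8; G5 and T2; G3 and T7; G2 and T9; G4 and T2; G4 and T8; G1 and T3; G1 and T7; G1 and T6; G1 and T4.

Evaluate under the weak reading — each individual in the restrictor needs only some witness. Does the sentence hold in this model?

"it" takes "a tree" as antecedent — a donkey pronoun bound across the clause boundary.
Weak reading: every gardener g with some planted-tree has at least one planted-tree t such that watered(g,t).
Per gardener: G1:✓  G2:✓  G3:✓  G4:✗  G5:✓
G4 has no witness among its planted-trees.

False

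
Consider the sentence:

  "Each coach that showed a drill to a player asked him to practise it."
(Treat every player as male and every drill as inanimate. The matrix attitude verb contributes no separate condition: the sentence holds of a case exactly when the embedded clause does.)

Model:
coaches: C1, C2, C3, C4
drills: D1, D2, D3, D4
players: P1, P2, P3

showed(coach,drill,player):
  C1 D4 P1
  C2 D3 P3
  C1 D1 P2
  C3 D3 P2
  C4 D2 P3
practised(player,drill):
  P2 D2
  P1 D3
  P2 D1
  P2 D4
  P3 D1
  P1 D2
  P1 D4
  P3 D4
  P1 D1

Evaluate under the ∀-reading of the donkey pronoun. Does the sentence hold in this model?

"him" takes "a player" as antecedent and "it" takes "a drill"; both are donkey pronouns co-varying with the restrictor.
Strong reading: for every (c,d,p) with showed(c,d,p), practised(p,d).
Restrictor triples: (C1,D1,P2)→practised(P2,D1) ✓  (C1,D4,P1)→practised(P1,D4) ✓  (C2,D3,P3)→practised(P3,D3) ✗  (C3,D3,P2)→practised(P2,D3) ✗  (C4,D2,P3)→practised(P3,D2) ✗
Counterexample: (C2,D3,P3) — practised(P3,D3) does not hold.

False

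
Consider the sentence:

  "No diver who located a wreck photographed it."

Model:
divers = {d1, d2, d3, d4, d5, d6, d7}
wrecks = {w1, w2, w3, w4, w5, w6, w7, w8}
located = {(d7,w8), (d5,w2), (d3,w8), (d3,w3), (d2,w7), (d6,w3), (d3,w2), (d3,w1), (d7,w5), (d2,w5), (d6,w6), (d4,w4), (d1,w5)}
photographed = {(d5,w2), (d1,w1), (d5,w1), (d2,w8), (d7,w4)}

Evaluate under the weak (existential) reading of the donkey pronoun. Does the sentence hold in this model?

False

"it" takes "a wreck" as antecedent — a donkey pronoun bound across the clause boundary.
Truth condition: for no (d,w) with located(d,w) does photographed(d,w) hold.
Restrictor pairs — does the scope hold? (d1,w5):fails  (d2,w5):fails  (d2,w7):fails  (d3,w1):fails  (d3,w2):fails  (d3,w3):fails  (d3,w8):fails  (d4,w4):fails  (d5,w2):holds  (d6,w3):fails  (d6,w6):fails  (d7,w5):fails  (d7,w8):fails
Scope holds for 1 pair(s), so the sentence is false.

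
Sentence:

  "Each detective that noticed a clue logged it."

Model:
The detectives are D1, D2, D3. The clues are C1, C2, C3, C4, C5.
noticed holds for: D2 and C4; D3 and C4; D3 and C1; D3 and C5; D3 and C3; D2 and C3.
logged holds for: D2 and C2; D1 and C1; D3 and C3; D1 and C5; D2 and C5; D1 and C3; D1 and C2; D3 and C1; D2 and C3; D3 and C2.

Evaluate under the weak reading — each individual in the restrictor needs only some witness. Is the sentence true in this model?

True

"it" takes "a clue" as antecedent — a donkey pronoun bound across the clause boundary.
Weak reading: every detective d with some noticed-clue has at least one noticed-clue c such that logged(d,c).
Per detective: D2:✓  D3:✓
Every detective in the restrictor has a witness.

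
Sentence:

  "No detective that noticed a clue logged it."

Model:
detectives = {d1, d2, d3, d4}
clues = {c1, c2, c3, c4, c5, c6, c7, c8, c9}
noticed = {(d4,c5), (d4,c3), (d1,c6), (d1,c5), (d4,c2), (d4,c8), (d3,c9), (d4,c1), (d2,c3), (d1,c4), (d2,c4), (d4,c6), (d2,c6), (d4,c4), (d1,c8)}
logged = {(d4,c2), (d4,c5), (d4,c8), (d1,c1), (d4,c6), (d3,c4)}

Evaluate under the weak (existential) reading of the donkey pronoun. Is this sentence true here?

False

"it" takes "a clue" as antecedent — a donkey pronoun bound across the clause boundary.
Truth condition: for no (d,c) with noticed(d,c) does logged(d,c) hold.
Restrictor pairs — does the scope hold? (d1,c4):fails  (d1,c5):fails  (d1,c6):fails  (d1,c8):fails  (d2,c3):fails  (d2,c4):fails  (d2,c6):fails  (d3,c9):fails  (d4,c1):fails  (d4,c2):holds  (d4,c3):fails  (d4,c4):fails  (d4,c5):holds  (d4,c6):holds  (d4,c8):holds
Scope holds for 4 pair(s), so the sentence is false.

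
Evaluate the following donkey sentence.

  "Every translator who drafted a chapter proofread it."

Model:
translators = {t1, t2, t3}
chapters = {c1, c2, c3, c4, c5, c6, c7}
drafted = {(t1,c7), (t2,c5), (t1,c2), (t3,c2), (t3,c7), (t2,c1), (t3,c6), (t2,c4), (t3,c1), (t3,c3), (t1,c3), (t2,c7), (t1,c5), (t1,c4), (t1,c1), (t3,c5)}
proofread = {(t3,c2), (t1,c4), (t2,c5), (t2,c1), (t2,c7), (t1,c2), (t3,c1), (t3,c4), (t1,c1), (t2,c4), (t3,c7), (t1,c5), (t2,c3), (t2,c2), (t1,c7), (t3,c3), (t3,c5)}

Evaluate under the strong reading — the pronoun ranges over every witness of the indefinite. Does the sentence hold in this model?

False

"it" takes "a chapter" as antecedent — a donkey pronoun bound across the clause boundary.
Strong reading: for every (t,c) with drafted(t,c), proofread(t,c).
Restrictor pairs: (t1,c1) ✓  (t1,c2) ✓  (t1,c3) ✗  (t1,c4) ✓  (t1,c5) ✓  (t1,c7) ✓  (t2,c1) ✓  (t2,c4) ✓  (t2,c5) ✓  (t2,c7) ✓  (t3,c1) ✓  (t3,c2) ✓  (t3,c3) ✓  (t3,c5) ✓  (t3,c6) ✗  (t3,c7) ✓
Counterexample: (t1,c3) is in drafted but fails the scope.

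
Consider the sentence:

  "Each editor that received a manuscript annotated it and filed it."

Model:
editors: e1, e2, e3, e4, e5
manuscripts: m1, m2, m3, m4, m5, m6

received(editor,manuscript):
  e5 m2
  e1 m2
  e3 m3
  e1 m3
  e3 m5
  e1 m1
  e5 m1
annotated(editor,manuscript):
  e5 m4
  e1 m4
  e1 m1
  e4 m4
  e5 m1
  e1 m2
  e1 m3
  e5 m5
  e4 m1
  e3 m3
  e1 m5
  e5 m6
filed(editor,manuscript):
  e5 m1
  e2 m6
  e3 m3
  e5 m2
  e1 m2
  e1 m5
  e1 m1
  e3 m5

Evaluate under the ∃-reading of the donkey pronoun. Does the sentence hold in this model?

True

"it" takes "a manuscript" as antecedent — a donkey pronoun bound across the clause boundary.
Weak reading: every editor e with some received-manuscript has at least one received-manuscript m such that annotated(e,m) ∧ filed(e,m).
Per editor: e1:✓  e3:✓  e5:✓
Every editor in the restrictor has a witness.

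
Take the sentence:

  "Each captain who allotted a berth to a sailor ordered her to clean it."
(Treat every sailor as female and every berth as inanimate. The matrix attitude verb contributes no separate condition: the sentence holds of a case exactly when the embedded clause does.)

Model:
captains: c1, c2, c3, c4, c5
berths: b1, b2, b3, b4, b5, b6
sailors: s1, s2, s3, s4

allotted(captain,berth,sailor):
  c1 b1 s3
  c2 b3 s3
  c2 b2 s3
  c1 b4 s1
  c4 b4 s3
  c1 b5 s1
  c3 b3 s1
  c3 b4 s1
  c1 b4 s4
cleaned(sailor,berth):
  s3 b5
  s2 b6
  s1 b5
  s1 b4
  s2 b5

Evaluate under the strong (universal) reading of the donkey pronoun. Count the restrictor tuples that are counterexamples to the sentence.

6

"her" takes "a sailor" as antecedent and "it" takes "a berth"; both are donkey pronouns co-varying with the restrictor.
Strong reading: for every (c,b,s) with allotted(c,b,s), cleaned(s,b).
Restrictor triples: (c1,b1,s3)→cleaned(s3,b1) ✗  (c1,b4,s1)→cleaned(s1,b4) ✓  (c1,b4,s4)→cleaned(s4,b4) ✗  (c1,b5,s1)→cleaned(s1,b5) ✓  (c2,b2,s3)→cleaned(s3,b2) ✗  (c2,b3,s3)→cleaned(s3,b3) ✗  (c3,b3,s1)→cleaned(s1,b3) ✗  (c3,b4,s1)→cleaned(s1,b4) ✓  (c4,b4,s3)→cleaned(s3,b4) ✗
Counterexamples (restrictor triples failing the scope): 6.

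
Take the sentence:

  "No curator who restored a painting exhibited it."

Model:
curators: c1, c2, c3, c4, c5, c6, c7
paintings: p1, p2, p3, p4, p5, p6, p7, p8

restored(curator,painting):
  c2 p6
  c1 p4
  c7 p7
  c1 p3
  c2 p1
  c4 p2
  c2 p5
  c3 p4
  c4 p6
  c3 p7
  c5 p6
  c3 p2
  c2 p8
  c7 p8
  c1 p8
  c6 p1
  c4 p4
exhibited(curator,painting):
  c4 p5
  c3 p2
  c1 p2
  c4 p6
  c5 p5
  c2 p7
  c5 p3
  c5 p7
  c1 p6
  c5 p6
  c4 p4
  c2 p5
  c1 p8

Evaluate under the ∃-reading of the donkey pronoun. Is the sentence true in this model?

"it" takes "a painting" as antecedent — a donkey pronoun bound across the clause boundary.
Truth condition: for no (c,p) with restored(c,p) does exhibited(c,p) hold.
Restrictor pairs — does the scope hold? (c1,p3):fails  (c1,p4):fails  (c1,p8):holds  (c2,p1):fails  (c2,p5):holds  (c2,p6):fails  (c2,p8):fails  (c3,p2):holds  (c3,p4):fails  (c3,p7):fails  (c4,p2):fails  (c4,p4):holds  (c4,p6):holds  (c5,p6):holds  (c6,p1):fails  (c7,p7):fails  (c7,p8):fails
Scope holds for 6 pair(s), so the sentence is false.

False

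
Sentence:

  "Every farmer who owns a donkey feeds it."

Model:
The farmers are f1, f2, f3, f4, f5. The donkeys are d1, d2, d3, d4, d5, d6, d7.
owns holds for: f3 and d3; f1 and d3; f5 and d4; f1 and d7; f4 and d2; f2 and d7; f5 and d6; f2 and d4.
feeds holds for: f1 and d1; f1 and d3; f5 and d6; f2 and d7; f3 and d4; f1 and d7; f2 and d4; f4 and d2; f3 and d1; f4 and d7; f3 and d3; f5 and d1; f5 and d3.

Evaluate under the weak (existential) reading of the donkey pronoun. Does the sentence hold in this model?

"it" takes "a donkey" as antecedent — a donkey pronoun bound across the clause boundary.
Weak reading: every farmer f with some owns-donkey has at least one owns-donkey d such that feeds(f,d).
Per farmer: f1:✓  f2:✓  f3:✓  f4:✓  f5:✓
Every farmer in the restrictor has a witness.

True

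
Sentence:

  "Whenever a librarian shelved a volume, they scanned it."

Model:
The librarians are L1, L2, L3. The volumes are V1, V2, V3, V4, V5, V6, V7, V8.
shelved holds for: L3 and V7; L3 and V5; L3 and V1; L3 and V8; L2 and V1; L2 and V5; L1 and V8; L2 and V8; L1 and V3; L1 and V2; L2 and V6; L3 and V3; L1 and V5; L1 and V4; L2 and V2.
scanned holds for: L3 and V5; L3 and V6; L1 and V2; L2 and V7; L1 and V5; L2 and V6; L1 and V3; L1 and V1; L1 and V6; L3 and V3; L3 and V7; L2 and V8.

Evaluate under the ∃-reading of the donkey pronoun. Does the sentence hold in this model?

True

"it" takes "a volume" as antecedent — a donkey pronoun bound across the clause boundary.
Weak reading: every librarian l with some shelved-volume has at least one shelved-volume v such that scanned(l,v).
Per librarian: L1:✓  L2:✓  L3:✓
Every librarian in the restrictor has a witness.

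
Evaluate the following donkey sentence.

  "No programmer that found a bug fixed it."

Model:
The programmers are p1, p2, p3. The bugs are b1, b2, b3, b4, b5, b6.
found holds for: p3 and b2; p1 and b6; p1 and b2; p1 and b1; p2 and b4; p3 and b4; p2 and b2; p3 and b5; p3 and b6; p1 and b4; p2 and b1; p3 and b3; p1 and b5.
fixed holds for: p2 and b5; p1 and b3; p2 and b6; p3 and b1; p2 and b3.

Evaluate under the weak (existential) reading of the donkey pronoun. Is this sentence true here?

"it" takes "a bug" as antecedent — a donkey pronoun bound across the clause boundary.
Truth condition: for no (p,b) with found(p,b) does fixed(p,b) hold.
Restrictor pairs — does the scope hold? (p1,b1):fails  (p1,b2):fails  (p1,b4):fails  (p1,b5):fails  (p1,b6):fails  (p2,b1):fails  (p2,b2):fails  (p2,b4):fails  (p3,b2):fails  (p3,b3):fails  (p3,b4):fails  (p3,b5):fails  (p3,b6):fails
Scope holds for no restrictor pair, so the sentence is true.

True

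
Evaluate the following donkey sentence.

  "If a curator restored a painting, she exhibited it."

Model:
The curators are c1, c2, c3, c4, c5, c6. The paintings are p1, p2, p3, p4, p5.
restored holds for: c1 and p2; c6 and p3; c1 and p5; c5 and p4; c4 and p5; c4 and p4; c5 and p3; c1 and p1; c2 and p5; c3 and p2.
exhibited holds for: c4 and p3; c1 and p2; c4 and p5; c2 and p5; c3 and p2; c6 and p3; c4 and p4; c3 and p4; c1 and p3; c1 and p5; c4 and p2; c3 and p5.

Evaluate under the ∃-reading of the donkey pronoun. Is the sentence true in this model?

False

"it" takes "a painting" as antecedent — a donkey pronoun bound across the clause boundary.
Weak reading: every curator c with some restored-painting has at least one restored-painting p such that exhibited(c,p).
Per curator: c1:✓  c2:✓  c3:✓  c4:✓  c5:✗  c6:✓
c5 has no witness among its restored-paintings.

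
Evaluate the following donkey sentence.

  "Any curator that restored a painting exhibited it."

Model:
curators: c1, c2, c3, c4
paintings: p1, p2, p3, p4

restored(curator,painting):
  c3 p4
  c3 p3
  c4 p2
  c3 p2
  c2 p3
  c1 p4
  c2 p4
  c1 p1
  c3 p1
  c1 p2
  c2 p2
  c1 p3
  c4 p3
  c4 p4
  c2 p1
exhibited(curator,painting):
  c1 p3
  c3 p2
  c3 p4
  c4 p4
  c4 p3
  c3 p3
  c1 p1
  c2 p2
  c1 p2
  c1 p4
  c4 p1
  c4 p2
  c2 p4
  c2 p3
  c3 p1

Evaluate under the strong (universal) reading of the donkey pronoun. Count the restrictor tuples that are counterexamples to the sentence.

1

"it" takes "a painting" as antecedent — a donkey pronoun bound across the clause boundary.
Strong reading: for every (c,p) with restored(c,p), exhibited(c,p).
Restrictor pairs: (c1,p1) ✓  (c1,p2) ✓  (c1,p3) ✓  (c1,p4) ✓  (c2,p1) ✗  (c2,p2) ✓  (c2,p3) ✓  (c2,p4) ✓  (c3,p1) ✓  (c3,p2) ✓  (c3,p3) ✓  (c3,p4) ✓  (c4,p2) ✓  (c4,p3) ✓  (c4,p4) ✓
Counterexamples (restrictor pairs failing the scope): 1.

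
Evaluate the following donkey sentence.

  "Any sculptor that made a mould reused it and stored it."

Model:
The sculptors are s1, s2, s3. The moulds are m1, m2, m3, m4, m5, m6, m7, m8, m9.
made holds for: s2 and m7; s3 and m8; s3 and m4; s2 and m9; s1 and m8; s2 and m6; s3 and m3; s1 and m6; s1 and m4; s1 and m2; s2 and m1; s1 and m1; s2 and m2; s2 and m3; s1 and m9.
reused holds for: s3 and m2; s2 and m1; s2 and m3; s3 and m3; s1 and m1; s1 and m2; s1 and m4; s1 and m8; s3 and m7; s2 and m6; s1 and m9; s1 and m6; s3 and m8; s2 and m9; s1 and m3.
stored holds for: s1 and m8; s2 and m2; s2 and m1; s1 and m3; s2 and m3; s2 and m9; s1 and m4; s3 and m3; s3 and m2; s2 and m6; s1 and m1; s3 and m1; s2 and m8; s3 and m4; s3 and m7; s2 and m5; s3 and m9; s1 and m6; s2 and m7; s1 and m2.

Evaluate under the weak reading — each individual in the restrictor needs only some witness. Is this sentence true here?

True

"it" takes "a mould" as antecedent — a donkey pronoun bound across the clause boundary.
Weak reading: every sculptor s with some made-mould has at least one made-mould m such that reused(s,m) ∧ stored(s,m).
Per sculptor: s1:✓  s2:✓  s3:✓
Every sculptor in the restrictor has a witness.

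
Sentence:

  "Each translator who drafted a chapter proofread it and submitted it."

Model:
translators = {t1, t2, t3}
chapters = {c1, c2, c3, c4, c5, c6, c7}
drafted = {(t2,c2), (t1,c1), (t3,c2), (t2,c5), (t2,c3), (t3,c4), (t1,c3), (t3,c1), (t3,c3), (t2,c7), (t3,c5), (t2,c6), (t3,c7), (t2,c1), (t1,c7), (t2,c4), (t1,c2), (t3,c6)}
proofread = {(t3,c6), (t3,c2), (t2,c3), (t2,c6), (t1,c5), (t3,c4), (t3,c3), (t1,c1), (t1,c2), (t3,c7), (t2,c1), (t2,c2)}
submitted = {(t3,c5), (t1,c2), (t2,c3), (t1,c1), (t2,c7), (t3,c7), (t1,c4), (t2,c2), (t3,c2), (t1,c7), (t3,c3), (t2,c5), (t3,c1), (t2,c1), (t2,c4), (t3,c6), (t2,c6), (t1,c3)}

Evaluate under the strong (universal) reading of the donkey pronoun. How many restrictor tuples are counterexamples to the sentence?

"it" takes "a chapter" as antecedent — a donkey pronoun bound across the clause boundary.
Strong reading: for every (t,c) with drafted(t,c), proofread(t,c) ∧ submitted(t,c).
Restrictor pairs: (t1,c1) ✓  (t1,c2) ✓  (t1,c3) ✗  (t1,c7) ✗  (t2,c1) ✓  (t2,c2) ✓  (t2,c3) ✓  (t2,c4) ✗  (t2,c5) ✗  (t2,c6) ✓  (t2,c7) ✗  (t3,c1) ✗  (t3,c2) ✓  (t3,c3) ✓  (t3,c4) ✗  (t3,c5) ✗  (t3,c6) ✓  (t3,c7) ✓
Counterexamples (restrictor pairs failing the scope): 8.

8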